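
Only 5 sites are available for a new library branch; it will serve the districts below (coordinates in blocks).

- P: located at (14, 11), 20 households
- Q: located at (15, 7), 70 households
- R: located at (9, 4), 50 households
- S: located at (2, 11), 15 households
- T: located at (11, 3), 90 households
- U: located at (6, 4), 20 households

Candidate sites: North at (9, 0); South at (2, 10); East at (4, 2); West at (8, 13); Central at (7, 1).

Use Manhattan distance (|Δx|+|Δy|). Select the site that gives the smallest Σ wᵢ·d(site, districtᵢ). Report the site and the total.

Total weighted distance at each candidate:
  North (9, 0): total = 2290
  South (2, 10): total = 3685
  East (4, 2): total = 2815
  West (8, 13): total = 3080
  Central (7, 1): total = 2415
Minimum is at North with total 2290 blocks.

North, total 2290 blocks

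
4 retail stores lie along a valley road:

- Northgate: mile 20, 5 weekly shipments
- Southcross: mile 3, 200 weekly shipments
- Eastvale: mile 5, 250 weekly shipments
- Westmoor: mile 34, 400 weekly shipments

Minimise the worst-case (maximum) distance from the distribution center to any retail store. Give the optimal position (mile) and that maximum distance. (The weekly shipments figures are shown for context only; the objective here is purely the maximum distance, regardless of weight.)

location 18.5, max distance 15.5

The 1-center on a line is the midpoint of the two extreme points: leftmost at 3, rightmost at 34.
Optimal location = (3 + 34)/2 = 18.5; maximum distance = (34 − 3)/2 = 15.5.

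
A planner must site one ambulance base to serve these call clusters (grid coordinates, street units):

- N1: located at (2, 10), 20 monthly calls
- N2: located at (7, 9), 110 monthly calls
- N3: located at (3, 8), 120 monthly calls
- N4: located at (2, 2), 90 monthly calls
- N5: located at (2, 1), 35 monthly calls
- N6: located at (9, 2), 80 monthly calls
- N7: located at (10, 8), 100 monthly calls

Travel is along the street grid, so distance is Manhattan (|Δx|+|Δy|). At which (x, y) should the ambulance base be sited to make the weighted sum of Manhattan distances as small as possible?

Manhattan distance separates: Σwᵢ(|x−xᵢ|+|y−yᵢ|) = Σwᵢ|x−xᵢ| + Σwᵢ|y−yᵢ|, so x and y are optimised independently as 1-D weighted medians.
Total weight W = 555; half = 277.5.
x-coordinate, sorted with cumulative weight:
  x=2 (N1, w=20) cum 20
  x=2 (N4, w=90) cum 110
  x=2 (N5, w=35) cum 145
  x=3 (N3, w=120) cum 265
  x=7 (N2, w=110) cum 375  ← median
  x=9 (N6, w=80) cum 455
  x=10 (N7, w=100) cum 555
⇒ x* = 7
y-coordinate, sorted with cumulative weight:
  y=1 (N5, w=35) cum 35
  y=2 (N4, w=90) cum 125
  y=2 (N6, w=80) cum 205
  y=8 (N3, w=120) cum 325  ← median
  y=8 (N7, w=100) cum 425
  y=9 (N2, w=110) cum 535
  y=10 (N1, w=20) cum 555
⇒ y* = 8

(7, 8)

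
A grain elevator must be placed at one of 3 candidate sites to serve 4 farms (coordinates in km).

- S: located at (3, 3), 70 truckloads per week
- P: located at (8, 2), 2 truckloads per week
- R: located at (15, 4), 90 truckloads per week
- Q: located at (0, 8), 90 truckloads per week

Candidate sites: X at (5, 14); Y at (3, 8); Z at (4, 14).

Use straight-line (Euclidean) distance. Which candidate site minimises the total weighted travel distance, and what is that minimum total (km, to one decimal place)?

Y, total 1774.0 km

Total weighted distance at each candidate:
  X (5, 14): total = 2783.1
  Y (3, 8): total = 1774.0
  Z (4, 14): total = 2785.4
Minimum is at Y with total 1774.0 km.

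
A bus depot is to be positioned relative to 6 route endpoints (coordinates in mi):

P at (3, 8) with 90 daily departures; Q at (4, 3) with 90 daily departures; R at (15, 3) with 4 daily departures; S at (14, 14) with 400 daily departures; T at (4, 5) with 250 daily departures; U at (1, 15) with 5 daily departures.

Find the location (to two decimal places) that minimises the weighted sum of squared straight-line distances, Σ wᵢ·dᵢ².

The minimiser of Σwᵢ‖p−pᵢ‖² is the weighted centroid p* = (Σwᵢpᵢ)/(Σwᵢ).
Σwᵢ = 839.
Σwᵢxᵢ = 90·3 + 90·4 + 4·15 + 400·14 + 250·4 + 5·1 = 7295.
Σwᵢyᵢ = 90·8 + 90·3 + 4·3 + 400·14 + 250·5 + 5·15 = 7927.
x* = 7295/839 = 8.69, y* = 7927/839 = 9.45.

(8.69, 9.45)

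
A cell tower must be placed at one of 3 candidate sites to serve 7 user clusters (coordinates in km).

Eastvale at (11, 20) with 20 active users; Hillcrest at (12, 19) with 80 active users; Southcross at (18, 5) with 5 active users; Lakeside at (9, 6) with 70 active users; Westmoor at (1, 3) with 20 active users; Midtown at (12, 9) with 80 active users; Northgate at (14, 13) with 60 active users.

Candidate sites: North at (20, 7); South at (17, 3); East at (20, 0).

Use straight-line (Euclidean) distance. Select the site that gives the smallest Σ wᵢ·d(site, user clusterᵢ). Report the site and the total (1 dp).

North, total 3814.5 km

Total weighted distance at each candidate:
  North (20, 7): total = 3814.5
  South (17, 3): total = 3882.1
  East (20, 0): total = 5199.0
Minimum is at North with total 3814.5 km.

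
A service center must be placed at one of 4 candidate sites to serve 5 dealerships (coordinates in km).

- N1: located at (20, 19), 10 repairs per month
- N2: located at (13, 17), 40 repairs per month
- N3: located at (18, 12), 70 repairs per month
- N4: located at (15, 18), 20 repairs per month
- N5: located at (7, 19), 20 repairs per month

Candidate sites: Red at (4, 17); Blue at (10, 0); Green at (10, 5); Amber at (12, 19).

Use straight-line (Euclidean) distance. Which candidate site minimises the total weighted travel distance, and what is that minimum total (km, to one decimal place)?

Amber, total 978.1 km

Total weighted distance at each candidate:
  Red (4, 17): total = 1854.9
  Blue (10, 0): total = 2673.1
  Green (10, 5): total = 1975.9
  Amber (12, 19): total = 978.1
Minimum is at Amber with total 978.1 km.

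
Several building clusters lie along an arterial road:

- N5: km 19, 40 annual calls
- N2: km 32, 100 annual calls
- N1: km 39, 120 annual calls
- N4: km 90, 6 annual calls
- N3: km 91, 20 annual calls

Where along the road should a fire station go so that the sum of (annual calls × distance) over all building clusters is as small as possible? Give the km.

For a sum of weighted absolute distances on a line, the optimum is the weighted median (not the mean). Total weight W = 286; half-weight = 143.
Sort by position and accumulate weight:
  km 19 (N5, w=40) → cum 40
  km 32 (N2, w=100) → cum 140
  km 39 (N1, w=120) → cum 260  ≥ 143 → median here
  km 90 (N4, w=6) → cum 266
  km 91 (N3, w=20) → cum 286
Optimal location: km 39.

x = 39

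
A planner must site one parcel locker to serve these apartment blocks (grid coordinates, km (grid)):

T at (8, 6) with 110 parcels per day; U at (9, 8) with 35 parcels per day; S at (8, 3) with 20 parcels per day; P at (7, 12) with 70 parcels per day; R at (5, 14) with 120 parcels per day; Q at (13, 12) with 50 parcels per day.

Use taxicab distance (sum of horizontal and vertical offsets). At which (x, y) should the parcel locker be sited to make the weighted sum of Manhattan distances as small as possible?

(8, 12)

Manhattan distance separates: Σwᵢ(|x−xᵢ|+|y−yᵢ|) = Σwᵢ|x−xᵢ| + Σwᵢ|y−yᵢ|, so x and y are optimised independently as 1-D weighted medians.
Total weight W = 405; half = 202.5.
x-coordinate, sorted with cumulative weight:
  x=5 (R, w=120) cum 120
  x=7 (P, w=70) cum 190
  x=8 (T, w=110) cum 300  ← median
  x=8 (S, w=20) cum 320
  x=9 (U, w=35) cum 355
  x=13 (Q, w=50) cum 405
⇒ x* = 8
y-coordinate, sorted with cumulative weight:
  y=3 (S, w=20) cum 20
  y=6 (T, w=110) cum 130
  y=8 (U, w=35) cum 165
  y=12 (P, w=70) cum 235  ← median
  y=12 (Q, w=50) cum 285
  y=14 (R, w=120) cum 405
⇒ y* = 12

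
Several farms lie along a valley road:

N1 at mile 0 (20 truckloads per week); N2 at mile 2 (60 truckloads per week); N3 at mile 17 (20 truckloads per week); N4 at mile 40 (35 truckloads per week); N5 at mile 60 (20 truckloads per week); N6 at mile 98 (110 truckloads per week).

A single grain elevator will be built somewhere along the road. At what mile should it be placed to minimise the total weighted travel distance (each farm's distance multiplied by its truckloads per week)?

x = 40

For a sum of weighted absolute distances on a line, the optimum is the weighted median (not the mean). Total weight W = 265; half-weight = 132.5.
Sort by position and accumulate weight:
  mile 0 (N1, w=20) → cum 20
  mile 2 (N2, w=60) → cum 80
  mile 17 (N3, w=20) → cum 100
  mile 40 (N4, w=35) → cum 135  ≥ 132.5 → median here
  mile 60 (N5, w=20) → cum 155
  mile 98 (N6, w=110) → cum 265
Optimal location: mile 40.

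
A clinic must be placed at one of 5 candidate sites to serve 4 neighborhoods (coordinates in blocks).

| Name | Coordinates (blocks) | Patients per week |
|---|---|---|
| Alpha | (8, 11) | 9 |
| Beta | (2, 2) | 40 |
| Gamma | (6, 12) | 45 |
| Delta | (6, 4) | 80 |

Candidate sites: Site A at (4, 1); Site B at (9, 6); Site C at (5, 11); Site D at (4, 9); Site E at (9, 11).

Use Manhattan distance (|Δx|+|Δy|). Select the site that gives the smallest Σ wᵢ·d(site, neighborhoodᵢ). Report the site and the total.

Site D, total 1199 blocks

Total weighted distance at each candidate:
  Site A (4, 1): total = 1231
  Site B (9, 6): total = 1299
  Site C (5, 11): total = 1237
  Site D (4, 9): total = 1199
  Site E (9, 11): total = 1629
Minimum is at Site D with total 1199 blocks.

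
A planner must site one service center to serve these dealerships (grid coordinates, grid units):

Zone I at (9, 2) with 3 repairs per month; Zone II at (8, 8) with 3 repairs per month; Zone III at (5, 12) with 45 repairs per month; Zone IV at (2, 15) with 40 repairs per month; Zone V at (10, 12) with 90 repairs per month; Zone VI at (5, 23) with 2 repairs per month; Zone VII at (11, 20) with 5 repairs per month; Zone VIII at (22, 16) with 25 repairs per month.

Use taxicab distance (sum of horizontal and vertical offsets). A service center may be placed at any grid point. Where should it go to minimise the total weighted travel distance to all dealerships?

Manhattan distance separates: Σwᵢ(|x−xᵢ|+|y−yᵢ|) = Σwᵢ|x−xᵢ| + Σwᵢ|y−yᵢ|, so x and y are optimised independently as 1-D weighted medians.
Total weight W = 213; half = 106.5.
x-coordinate, sorted with cumulative weight:
  x=2 (Zone IV, w=40) cum 40
  x=5 (Zone III, w=45) cum 85
  x=5 (Zone VI, w=2) cum 87
  x=8 (Zone II, w=3) cum 90
  x=9 (Zone I, w=3) cum 93
  x=10 (Zone V, w=90) cum 183  ← median
  x=11 (Zone VII, w=5) cum 188
  x=22 (Zone VIII, w=25) cum 213
⇒ x* = 10
y-coordinate, sorted with cumulative weight:
  y=2 (Zone I, w=3) cum 3
  y=8 (Zone II, w=3) cum 6
  y=12 (Zone III, w=45) cum 51
  y=12 (Zone V, w=90) cum 141  ← median
  y=15 (Zone IV, w=40) cum 181
  y=16 (Zone VIII, w=25) cum 206
  y=20 (Zone VII, w=5) cum 211
  y=23 (Zone VI, w=2) cum 213
⇒ y* = 12

(10, 12)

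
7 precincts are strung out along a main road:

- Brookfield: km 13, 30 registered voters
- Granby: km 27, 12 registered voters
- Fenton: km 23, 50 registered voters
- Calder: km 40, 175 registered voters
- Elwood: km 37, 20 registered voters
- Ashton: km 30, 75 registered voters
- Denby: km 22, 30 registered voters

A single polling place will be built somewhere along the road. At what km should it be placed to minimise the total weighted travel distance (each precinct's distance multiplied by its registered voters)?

x = 30

For a sum of weighted absolute distances on a line, the optimum is the weighted median (not the mean). Total weight W = 392; half-weight = 196.
Sort by position and accumulate weight:
  km 13 (Brookfield, w=30) → cum 30
  km 22 (Denby, w=30) → cum 60
  km 23 (Fenton, w=50) → cum 110
  km 27 (Granby, w=12) → cum 122
  km 30 (Ashton, w=75) → cum 197  ≥ 196 → median here
  km 37 (Elwood, w=20) → cum 217
  km 40 (Calder, w=175) → cum 392
Optimal location: km 30.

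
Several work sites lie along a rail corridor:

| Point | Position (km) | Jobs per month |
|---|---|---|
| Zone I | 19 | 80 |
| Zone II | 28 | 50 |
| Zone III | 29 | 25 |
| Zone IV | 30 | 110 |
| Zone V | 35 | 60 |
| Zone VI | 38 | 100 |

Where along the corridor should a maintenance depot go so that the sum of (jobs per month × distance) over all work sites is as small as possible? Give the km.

x = 30

For a sum of weighted absolute distances on a line, the optimum is the weighted median (not the mean). Total weight W = 425; half-weight = 212.5.
Sort by position and accumulate weight:
  km 19 (Zone I, w=80) → cum 80
  km 28 (Zone II, w=50) → cum 130
  km 29 (Zone III, w=25) → cum 155
  km 30 (Zone IV, w=110) → cum 265  ≥ 212.5 → median here
  km 35 (Zone V, w=60) → cum 325
  km 38 (Zone VI, w=100) → cum 425
Optimal location: km 30.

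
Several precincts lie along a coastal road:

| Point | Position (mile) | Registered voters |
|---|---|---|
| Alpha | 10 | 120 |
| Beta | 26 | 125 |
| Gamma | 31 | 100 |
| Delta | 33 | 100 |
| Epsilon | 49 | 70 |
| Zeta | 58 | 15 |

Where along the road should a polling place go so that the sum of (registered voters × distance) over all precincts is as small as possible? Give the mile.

x = 31

For a sum of weighted absolute distances on a line, the optimum is the weighted median (not the mean). Total weight W = 530; half-weight = 265.
Sort by position and accumulate weight:
  mile 10 (Alpha, w=120) → cum 120
  mile 26 (Beta, w=125) → cum 245
  mile 31 (Gamma, w=100) → cum 345  ≥ 265 → median here
  mile 33 (Delta, w=100) → cum 445
  mile 49 (Epsilon, w=70) → cum 515
  mile 58 (Zeta, w=15) → cum 530
Optimal location: mile 31.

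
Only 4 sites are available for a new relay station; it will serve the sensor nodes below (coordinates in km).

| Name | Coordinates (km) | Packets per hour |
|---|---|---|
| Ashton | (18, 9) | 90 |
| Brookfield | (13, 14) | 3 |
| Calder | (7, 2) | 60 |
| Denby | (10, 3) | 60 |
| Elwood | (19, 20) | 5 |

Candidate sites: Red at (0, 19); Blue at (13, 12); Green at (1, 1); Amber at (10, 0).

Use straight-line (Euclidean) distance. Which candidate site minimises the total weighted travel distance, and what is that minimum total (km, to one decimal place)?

Amber, total 1632.7 km

Total weighted distance at each candidate:
  Red (0, 19): total = 4225.3
  Blue (13, 12): total = 1849.7
  Green (1, 1): total = 2793.0
  Amber (10, 0): total = 1632.7
Minimum is at Amber with total 1632.7 km.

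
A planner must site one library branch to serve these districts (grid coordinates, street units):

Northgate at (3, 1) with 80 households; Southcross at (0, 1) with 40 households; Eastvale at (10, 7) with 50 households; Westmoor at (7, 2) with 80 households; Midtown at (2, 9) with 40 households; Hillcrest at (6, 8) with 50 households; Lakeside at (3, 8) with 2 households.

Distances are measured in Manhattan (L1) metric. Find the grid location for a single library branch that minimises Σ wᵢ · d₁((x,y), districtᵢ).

Manhattan distance separates: Σwᵢ(|x−xᵢ|+|y−yᵢ|) = Σwᵢ|x−xᵢ| + Σwᵢ|y−yᵢ|, so x and y are optimised independently as 1-D weighted medians.
Total weight W = 342; half = 171.
x-coordinate, sorted with cumulative weight:
  x=0 (Southcross, w=40) cum 40
  x=2 (Midtown, w=40) cum 80
  x=3 (Northgate, w=80) cum 160
  x=3 (Lakeside, w=2) cum 162
  x=6 (Hillcrest, w=50) cum 212  ← median
  x=7 (Westmoor, w=80) cum 292
  x=10 (Eastvale, w=50) cum 342
⇒ x* = 6
y-coordinate, sorted with cumulative weight:
  y=1 (Northgate, w=80) cum 80
  y=1 (Southcross, w=40) cum 120
  y=2 (Westmoor, w=80) cum 200  ← median
  y=7 (Eastvale, w=50) cum 250
  y=8 (Hillcrest, w=50) cum 300
  y=8 (Lakeside, w=2) cum 302
  y=9 (Midtown, w=40) cum 342
⇒ y* = 2

(6, 2)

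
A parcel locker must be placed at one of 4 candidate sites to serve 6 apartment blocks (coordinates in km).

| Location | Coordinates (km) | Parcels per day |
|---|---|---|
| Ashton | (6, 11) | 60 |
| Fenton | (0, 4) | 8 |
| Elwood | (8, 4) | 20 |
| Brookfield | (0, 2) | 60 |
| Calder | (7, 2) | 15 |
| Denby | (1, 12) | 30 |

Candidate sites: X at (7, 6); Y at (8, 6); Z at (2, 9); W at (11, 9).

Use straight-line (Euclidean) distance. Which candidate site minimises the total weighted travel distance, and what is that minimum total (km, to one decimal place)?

Z, total 1128.3 km

Total weighted distance at each candidate:
  X (7, 6): total = 1207.2
  Y (8, 6): total = 1304.2
  Z (2, 9): total = 1128.3
  W (11, 9): total = 1752.8
Minimum is at Z with total 1128.3 km.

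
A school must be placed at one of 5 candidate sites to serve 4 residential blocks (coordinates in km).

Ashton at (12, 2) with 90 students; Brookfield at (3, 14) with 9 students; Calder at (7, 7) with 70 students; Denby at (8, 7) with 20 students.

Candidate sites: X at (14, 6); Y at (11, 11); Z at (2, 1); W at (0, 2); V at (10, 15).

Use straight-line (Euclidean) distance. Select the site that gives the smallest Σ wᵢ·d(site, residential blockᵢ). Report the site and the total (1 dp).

Total weighted distance at each candidate:
  X (14, 6): total = 1141.5
  Y (11, 11): total = 1387.9
  Z (2, 1): total = 1738.3
  W (0, 2): total = 1982.2
  V (10, 15): total = 2010.4
Minimum is at X with total 1141.5 km.

X, total 1141.5 km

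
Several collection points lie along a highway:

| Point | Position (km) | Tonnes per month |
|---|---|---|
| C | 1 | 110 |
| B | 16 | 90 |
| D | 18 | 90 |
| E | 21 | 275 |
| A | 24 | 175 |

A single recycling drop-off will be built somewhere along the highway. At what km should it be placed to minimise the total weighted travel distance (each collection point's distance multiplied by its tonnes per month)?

x = 21

For a sum of weighted absolute distances on a line, the optimum is the weighted median (not the mean). Total weight W = 740; half-weight = 370.
Sort by position and accumulate weight:
  km 1 (C, w=110) → cum 110
  km 16 (B, w=90) → cum 200
  km 18 (D, w=90) → cum 290
  km 21 (E, w=275) → cum 565  ≥ 370 → median here
  km 24 (A, w=175) → cum 740
Optimal location: km 21.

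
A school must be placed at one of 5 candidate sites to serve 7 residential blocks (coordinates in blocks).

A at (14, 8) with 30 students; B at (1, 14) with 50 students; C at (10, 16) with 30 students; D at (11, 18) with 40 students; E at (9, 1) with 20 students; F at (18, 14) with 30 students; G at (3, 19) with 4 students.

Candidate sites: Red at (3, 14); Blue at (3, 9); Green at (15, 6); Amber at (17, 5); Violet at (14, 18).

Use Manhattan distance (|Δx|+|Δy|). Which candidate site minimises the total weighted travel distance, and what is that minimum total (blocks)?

Total weighted distance at each candidate:
  Red (3, 14): total = 2210
  Blue (3, 9): total = 2730
  Green (15, 6): total = 2930
  Amber (17, 5): total = 3382
  Violet (14, 18): total = 2178
Minimum is at Violet with total 2178 blocks.

Violet, total 2178 blocks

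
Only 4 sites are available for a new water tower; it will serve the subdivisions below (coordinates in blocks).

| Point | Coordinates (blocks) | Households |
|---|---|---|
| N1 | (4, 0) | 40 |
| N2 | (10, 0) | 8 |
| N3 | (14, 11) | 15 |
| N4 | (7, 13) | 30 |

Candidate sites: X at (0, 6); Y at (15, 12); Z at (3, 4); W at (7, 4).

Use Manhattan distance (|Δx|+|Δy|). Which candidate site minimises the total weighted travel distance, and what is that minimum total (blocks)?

Total weighted distance at each candidate:
  X (0, 6): total = 1233
  Y (15, 12): total = 1356
  Z (3, 4): total = 948
  W (7, 4): total = 816
Minimum is at W with total 816 blocks.

W, total 816 blocks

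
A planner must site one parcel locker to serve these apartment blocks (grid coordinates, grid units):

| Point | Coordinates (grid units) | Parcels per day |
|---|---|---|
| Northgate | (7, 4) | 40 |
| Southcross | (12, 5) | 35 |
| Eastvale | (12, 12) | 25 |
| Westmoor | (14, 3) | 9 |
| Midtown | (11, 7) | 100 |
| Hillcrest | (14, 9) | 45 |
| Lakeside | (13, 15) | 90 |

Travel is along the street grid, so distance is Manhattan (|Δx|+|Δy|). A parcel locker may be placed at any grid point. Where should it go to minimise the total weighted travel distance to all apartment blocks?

(12, 7)

Manhattan distance separates: Σwᵢ(|x−xᵢ|+|y−yᵢ|) = Σwᵢ|x−xᵢ| + Σwᵢ|y−yᵢ|, so x and y are optimised independently as 1-D weighted medians.
Total weight W = 344; half = 172.
x-coordinate, sorted with cumulative weight:
  x=7 (Northgate, w=40) cum 40
  x=11 (Midtown, w=100) cum 140
  x=12 (Southcross, w=35) cum 175  ← median
  x=12 (Eastvale, w=25) cum 200
  x=13 (Lakeside, w=90) cum 290
  x=14 (Westmoor, w=9) cum 299
  x=14 (Hillcrest, w=45) cum 344
⇒ x* = 12
y-coordinate, sorted with cumulative weight:
  y=3 (Westmoor, w=9) cum 9
  y=4 (Northgate, w=40) cum 49
  y=5 (Southcross, w=35) cum 84
  y=7 (Midtown, w=100) cum 184  ← median
  y=9 (Hillcrest, w=45) cum 229
  y=12 (Eastvale, w=25) cum 254
  y=15 (Lakeside, w=90) cum 344
⇒ y* = 7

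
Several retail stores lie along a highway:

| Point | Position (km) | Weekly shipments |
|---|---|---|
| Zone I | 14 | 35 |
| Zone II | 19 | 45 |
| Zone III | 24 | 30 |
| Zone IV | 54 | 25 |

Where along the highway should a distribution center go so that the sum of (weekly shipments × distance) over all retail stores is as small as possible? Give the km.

x = 19

For a sum of weighted absolute distances on a line, the optimum is the weighted median (not the mean). Total weight W = 135; half-weight = 67.5.
Sort by position and accumulate weight:
  km 14 (Zone I, w=35) → cum 35
  km 19 (Zone II, w=45) → cum 80  ≥ 67.5 → median here
  km 24 (Zone III, w=30) → cum 110
  km 54 (Zone IV, w=25) → cum 135
Optimal location: km 19.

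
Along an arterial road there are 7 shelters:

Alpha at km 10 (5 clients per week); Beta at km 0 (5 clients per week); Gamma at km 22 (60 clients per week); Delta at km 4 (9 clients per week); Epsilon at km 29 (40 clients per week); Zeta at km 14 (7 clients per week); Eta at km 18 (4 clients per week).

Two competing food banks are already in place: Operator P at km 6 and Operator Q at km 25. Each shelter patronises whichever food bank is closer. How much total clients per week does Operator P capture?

26

The indifferent point is the midpoint (6+25)/2 = 15.5; shelters left of it (closer to Operator P at 6) go to Operator P, those right go to Operator Q.
  Beta at 0 (w=5) → Operator P
  Delta at 4 (w=9) → Operator P
  Alpha at 10 (w=5) → Operator P
  Zeta at 14 (w=7) → Operator P
  Eta at 18 (w=4) → Operator Q
  Gamma at 22 (w=60) → Operator Q
  Epsilon at 29 (w=40) → Operator Q
Operator P captures 26; Operator Q captures 104.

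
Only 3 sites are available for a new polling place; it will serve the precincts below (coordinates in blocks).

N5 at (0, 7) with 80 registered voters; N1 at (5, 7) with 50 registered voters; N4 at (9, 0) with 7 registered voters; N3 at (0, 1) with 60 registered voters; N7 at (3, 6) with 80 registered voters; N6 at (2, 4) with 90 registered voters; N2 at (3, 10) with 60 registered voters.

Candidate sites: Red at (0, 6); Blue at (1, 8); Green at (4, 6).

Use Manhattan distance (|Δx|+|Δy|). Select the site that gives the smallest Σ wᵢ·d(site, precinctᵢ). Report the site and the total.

Red, total 1805 blocks

Total weighted distance at each candidate:
  Red (0, 6): total = 1805
  Blue (1, 8): total = 2012
  Green (4, 6): total = 1857
Minimum is at Red with total 1805 blocks.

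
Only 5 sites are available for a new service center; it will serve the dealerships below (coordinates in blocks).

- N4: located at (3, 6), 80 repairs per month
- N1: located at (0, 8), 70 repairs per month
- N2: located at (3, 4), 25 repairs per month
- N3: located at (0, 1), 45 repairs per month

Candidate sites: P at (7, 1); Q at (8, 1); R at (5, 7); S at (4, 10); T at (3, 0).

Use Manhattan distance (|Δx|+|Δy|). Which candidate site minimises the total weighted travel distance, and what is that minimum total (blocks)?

Total weighted distance at each candidate:
  P (7, 1): total = 2190
  Q (8, 1): total = 2410
  R (5, 7): total = 1280
  S (4, 10): total = 1580
  T (3, 0): total = 1530
Minimum is at R with total 1280 blocks.

R, total 1280 blocks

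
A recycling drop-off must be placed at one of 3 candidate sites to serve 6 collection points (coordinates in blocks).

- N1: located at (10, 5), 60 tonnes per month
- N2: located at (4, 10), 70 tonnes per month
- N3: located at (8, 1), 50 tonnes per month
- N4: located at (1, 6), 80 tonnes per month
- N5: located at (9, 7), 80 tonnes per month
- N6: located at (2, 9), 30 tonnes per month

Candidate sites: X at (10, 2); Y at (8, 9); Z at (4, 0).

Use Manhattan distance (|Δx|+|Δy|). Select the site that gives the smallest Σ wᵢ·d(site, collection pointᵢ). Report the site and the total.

Y, total 2330 blocks

Total weighted distance at each candidate:
  X (10, 2): total = 3280
  Y (8, 9): total = 2330
  Z (4, 0): total = 3620
Minimum is at Y with total 2330 blocks.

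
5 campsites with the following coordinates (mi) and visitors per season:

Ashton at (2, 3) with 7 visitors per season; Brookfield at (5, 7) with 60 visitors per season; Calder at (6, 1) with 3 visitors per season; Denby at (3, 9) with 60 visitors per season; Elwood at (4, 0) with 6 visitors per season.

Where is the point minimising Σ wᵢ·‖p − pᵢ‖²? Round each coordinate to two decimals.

(3.94, 7.24)

The minimiser of Σwᵢ‖p−pᵢ‖² is the weighted centroid p* = (Σwᵢpᵢ)/(Σwᵢ).
Σwᵢ = 136.
Σwᵢxᵢ = 7·2 + 60·5 + 3·6 + 60·3 + 6·4 = 536.
Σwᵢyᵢ = 7·3 + 60·7 + 3·1 + 60·9 + 6·0 = 984.
x* = 536/136 = 3.94, y* = 984/136 = 7.24.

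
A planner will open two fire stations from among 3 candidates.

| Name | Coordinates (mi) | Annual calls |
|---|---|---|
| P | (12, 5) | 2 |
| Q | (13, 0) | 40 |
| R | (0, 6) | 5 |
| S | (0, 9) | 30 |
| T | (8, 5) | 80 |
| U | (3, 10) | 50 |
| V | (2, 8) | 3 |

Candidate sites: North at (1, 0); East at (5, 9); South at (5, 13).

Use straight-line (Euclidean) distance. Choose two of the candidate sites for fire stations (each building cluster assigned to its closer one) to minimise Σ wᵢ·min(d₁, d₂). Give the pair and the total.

{North, East}, total 1196.6

Evaluate every pair (each demand assigned to the nearer of the two):
  {North, East}: total = 1196.6
  {East, South}: total = 1198.2
  {North, South}: total = 1605.1
Best pair: {North, East} with total 1196.6.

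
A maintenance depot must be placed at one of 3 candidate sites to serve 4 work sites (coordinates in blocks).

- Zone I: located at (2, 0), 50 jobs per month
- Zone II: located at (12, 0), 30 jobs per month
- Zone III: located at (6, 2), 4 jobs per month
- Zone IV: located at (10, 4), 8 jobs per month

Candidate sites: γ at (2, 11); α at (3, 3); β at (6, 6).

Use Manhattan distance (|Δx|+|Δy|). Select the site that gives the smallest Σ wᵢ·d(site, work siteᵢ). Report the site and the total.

Total weighted distance at each candidate:
  γ (2, 11): total = 1352
  α (3, 3): total = 640
  β (6, 6): total = 924
Minimum is at α with total 640 blocks.

α, total 640 blocks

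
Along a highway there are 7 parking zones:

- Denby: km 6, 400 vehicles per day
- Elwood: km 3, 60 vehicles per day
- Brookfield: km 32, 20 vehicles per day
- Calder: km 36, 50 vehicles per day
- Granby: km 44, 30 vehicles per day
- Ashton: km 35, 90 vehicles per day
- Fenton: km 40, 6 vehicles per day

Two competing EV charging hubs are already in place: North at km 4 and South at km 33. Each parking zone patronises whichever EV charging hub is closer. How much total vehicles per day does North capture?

The indifferent point is the midpoint (4+33)/2 = 18.5; parking zones left of it (closer to North at 4) go to North, those right go to South.
  Elwood at 3 (w=60) → North
  Denby at 6 (w=400) → North
  Brookfield at 32 (w=20) → South
  Ashton at 35 (w=90) → South
  Calder at 36 (w=50) → South
  Fenton at 40 (w=6) → South
  Granby at 44 (w=30) → South
North captures 460; South captures 196.

460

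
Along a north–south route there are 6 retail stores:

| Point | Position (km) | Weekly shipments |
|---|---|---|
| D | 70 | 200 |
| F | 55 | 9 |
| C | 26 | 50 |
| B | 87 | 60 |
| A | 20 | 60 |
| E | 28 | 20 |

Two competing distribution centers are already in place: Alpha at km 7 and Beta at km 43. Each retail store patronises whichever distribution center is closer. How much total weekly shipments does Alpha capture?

60

The indifferent point is the midpoint (7+43)/2 = 25; retail stores left of it (closer to Alpha at 7) go to Alpha, those right go to Beta.
  A at 20 (w=60) → Alpha
  C at 26 (w=50) → Beta
  E at 28 (w=20) → Beta
  F at 55 (w=9) → Beta
  D at 70 (w=200) → Beta
  B at 87 (w=60) → Beta
Alpha captures 60; Beta captures 339.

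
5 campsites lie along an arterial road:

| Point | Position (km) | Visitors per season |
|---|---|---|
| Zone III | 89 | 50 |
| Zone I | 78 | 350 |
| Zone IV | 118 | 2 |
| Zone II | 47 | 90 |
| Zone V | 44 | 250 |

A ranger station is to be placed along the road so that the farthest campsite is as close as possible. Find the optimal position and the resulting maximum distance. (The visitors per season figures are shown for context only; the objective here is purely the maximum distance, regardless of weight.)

The 1-center on a line is the midpoint of the two extreme points: leftmost at 44, rightmost at 118.
Optimal location = (44 + 118)/2 = 81; maximum distance = (118 − 44)/2 = 37.

location 81, max distance 37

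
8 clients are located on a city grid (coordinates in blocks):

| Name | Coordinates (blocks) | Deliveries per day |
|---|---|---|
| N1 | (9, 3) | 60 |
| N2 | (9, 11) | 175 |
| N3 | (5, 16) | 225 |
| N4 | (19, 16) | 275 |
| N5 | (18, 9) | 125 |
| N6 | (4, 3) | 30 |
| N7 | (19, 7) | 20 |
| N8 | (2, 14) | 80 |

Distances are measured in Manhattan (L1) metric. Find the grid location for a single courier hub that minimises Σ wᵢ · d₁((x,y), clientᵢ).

(9, 16)

Manhattan distance separates: Σwᵢ(|x−xᵢ|+|y−yᵢ|) = Σwᵢ|x−xᵢ| + Σwᵢ|y−yᵢ|, so x and y are optimised independently as 1-D weighted medians.
Total weight W = 990; half = 495.
x-coordinate, sorted with cumulative weight:
  x=2 (N8, w=80) cum 80
  x=4 (N6, w=30) cum 110
  x=5 (N3, w=225) cum 335
  x=9 (N1, w=60) cum 395
  x=9 (N2, w=175) cum 570  ← median
  x=18 (N5, w=125) cum 695
  x=19 (N4, w=275) cum 970
  x=19 (N7, w=20) cum 990
⇒ x* = 9
y-coordinate, sorted with cumulative weight:
  y=3 (N1, w=60) cum 60
  y=3 (N6, w=30) cum 90
  y=7 (N7, w=20) cum 110
  y=9 (N5, w=125) cum 235
  y=11 (N2, w=175) cum 410
  y=14 (N8, w=80) cum 490
  y=16 (N3, w=225) cum 715  ← median
  y=16 (N4, w=275) cum 990
⇒ y* = 16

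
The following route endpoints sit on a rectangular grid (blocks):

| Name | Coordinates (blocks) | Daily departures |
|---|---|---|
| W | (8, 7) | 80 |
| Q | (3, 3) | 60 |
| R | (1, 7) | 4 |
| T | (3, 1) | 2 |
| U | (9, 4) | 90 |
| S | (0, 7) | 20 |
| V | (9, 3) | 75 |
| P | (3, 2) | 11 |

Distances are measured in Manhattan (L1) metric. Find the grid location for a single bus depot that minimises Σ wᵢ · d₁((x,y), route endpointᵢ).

Manhattan distance separates: Σwᵢ(|x−xᵢ|+|y−yᵢ|) = Σwᵢ|x−xᵢ| + Σwᵢ|y−yᵢ|, so x and y are optimised independently as 1-D weighted medians.
Total weight W = 342; half = 171.
x-coordinate, sorted with cumulative weight:
  x=0 (S, w=20) cum 20
  x=1 (R, w=4) cum 24
  x=3 (Q, w=60) cum 84
  x=3 (T, w=2) cum 86
  x=3 (P, w=11) cum 97
  x=8 (W, w=80) cum 177  ← median
  x=9 (U, w=90) cum 267
  x=9 (V, w=75) cum 342
⇒ x* = 8
y-coordinate, sorted with cumulative weight:
  y=1 (T, w=2) cum 2
  y=2 (P, w=11) cum 13
  y=3 (Q, w=60) cum 73
  y=3 (V, w=75) cum 148
  y=4 (U, w=90) cum 238  ← median
  y=7 (W, w=80) cum 318
  y=7 (R, w=4) cum 322
  y=7 (S, w=20) cum 342
⇒ y* = 4

(8, 4)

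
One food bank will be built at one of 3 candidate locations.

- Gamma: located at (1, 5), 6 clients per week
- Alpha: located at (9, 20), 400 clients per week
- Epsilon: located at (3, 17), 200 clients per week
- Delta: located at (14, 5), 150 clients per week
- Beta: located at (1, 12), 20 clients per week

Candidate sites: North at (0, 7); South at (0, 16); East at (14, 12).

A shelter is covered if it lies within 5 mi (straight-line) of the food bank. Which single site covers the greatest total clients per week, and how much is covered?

South, covering 220

Coverage radius r = 5 mi; a point is covered iff (Δx)²+(Δy)² ≤ 5² = 25.
  North (0, 7): covers {Gamma} → 6
  South (0, 16): covers {Epsilon, Beta} → 220
  East (14, 12): covers {none} → 0
Maximum coverage at South: 220 clients per week.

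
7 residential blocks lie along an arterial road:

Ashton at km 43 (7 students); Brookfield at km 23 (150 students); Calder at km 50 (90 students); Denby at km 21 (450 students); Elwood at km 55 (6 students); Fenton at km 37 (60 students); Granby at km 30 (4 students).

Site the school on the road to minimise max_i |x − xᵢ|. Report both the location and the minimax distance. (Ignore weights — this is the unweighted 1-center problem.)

The 1-center on a line is the midpoint of the two extreme points: leftmost at 21, rightmost at 55.
Optimal location = (21 + 55)/2 = 38; maximum distance = (55 − 21)/2 = 17.

location 38, max distance 17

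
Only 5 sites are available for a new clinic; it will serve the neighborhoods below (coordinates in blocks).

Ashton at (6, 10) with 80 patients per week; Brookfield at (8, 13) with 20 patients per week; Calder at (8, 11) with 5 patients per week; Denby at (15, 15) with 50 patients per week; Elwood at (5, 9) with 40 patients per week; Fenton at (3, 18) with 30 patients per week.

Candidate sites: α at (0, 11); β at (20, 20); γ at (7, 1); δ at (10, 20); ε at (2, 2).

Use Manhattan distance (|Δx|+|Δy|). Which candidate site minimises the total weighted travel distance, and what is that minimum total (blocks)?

α, total 2330 blocks

Total weighted distance at each candidate:
  α (0, 11): total = 2330
  β (20, 20): total = 4515
  γ (7, 1): total = 3245
  δ (10, 20): total = 2765
  ε (2, 2): total = 3585
Minimum is at α with total 2330 blocks.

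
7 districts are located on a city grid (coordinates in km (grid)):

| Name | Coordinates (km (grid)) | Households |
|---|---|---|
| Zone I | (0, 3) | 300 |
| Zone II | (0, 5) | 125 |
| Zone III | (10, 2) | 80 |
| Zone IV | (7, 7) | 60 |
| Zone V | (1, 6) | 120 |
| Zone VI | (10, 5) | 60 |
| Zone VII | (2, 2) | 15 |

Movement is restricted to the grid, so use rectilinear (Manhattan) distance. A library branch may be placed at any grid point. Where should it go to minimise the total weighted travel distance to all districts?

(0, 3)

Manhattan distance separates: Σwᵢ(|x−xᵢ|+|y−yᵢ|) = Σwᵢ|x−xᵢ| + Σwᵢ|y−yᵢ|, so x and y are optimised independently as 1-D weighted medians.
Total weight W = 760; half = 380.
x-coordinate, sorted with cumulative weight:
  x=0 (Zone I, w=300) cum 300
  x=0 (Zone II, w=125) cum 425  ← median
  x=1 (Zone V, w=120) cum 545
  x=2 (Zone VII, w=15) cum 560
  x=7 (Zone IV, w=60) cum 620
  x=10 (Zone III, w=80) cum 700
  x=10 (Zone VI, w=60) cum 760
⇒ x* = 0
y-coordinate, sorted with cumulative weight:
  y=2 (Zone III, w=80) cum 80
  y=2 (Zone VII, w=15) cum 95
  y=3 (Zone I, w=300) cum 395  ← median
  y=5 (Zone II, w=125) cum 520
  y=5 (Zone VI, w=60) cum 580
  y=6 (Zone V, w=120) cum 700
  y=7 (Zone IV, w=60) cum 760
⇒ y* = 3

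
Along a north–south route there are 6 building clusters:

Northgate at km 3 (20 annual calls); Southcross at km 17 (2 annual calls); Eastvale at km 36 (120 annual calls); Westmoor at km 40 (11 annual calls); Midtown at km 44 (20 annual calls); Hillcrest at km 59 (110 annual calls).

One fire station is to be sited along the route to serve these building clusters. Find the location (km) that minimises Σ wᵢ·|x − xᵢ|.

x = 36

For a sum of weighted absolute distances on a line, the optimum is the weighted median (not the mean). Total weight W = 283; half-weight = 141.5.
Sort by position and accumulate weight:
  km 3 (Northgate, w=20) → cum 20
  km 17 (Southcross, w=2) → cum 22
  km 36 (Eastvale, w=120) → cum 142  ≥ 141.5 → median here
  km 40 (Westmoor, w=11) → cum 153
  km 44 (Midtown, w=20) → cum 173
  km 59 (Hillcrest, w=110) → cum 283
Optimal location: km 36.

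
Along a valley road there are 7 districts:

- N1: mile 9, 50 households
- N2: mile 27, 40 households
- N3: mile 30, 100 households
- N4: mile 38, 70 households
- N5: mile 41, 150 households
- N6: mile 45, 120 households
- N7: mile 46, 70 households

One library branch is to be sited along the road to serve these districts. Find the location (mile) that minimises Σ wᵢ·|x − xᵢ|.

For a sum of weighted absolute distances on a line, the optimum is the weighted median (not the mean). Total weight W = 600; half-weight = 300.
Sort by position and accumulate weight:
  mile 9 (N1, w=50) → cum 50
  mile 27 (N2, w=40) → cum 90
  mile 30 (N3, w=100) → cum 190
  mile 38 (N4, w=70) → cum 260
  mile 41 (N5, w=150) → cum 410  ≥ 300 → median here
  mile 45 (N6, w=120) → cum 530
  mile 46 (N7, w=70) → cum 600
Optimal location: mile 41.

x = 41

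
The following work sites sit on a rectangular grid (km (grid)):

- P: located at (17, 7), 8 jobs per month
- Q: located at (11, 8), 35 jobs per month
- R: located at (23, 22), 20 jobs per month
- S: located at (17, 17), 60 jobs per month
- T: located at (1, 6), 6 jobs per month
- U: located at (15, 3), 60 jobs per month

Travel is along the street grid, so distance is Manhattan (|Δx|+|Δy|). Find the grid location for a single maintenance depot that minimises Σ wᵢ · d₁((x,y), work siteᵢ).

Manhattan distance separates: Σwᵢ(|x−xᵢ|+|y−yᵢ|) = Σwᵢ|x−xᵢ| + Σwᵢ|y−yᵢ|, so x and y are optimised independently as 1-D weighted medians.
Total weight W = 189; half = 94.5.
x-coordinate, sorted with cumulative weight:
  x=1 (T, w=6) cum 6
  x=11 (Q, w=35) cum 41
  x=15 (U, w=60) cum 101  ← median
  x=17 (P, w=8) cum 109
  x=17 (S, w=60) cum 169
  x=23 (R, w=20) cum 189
⇒ x* = 15
y-coordinate, sorted with cumulative weight:
  y=3 (U, w=60) cum 60
  y=6 (T, w=6) cum 66
  y=7 (P, w=8) cum 74
  y=8 (Q, w=35) cum 109  ← median
  y=17 (S, w=60) cum 169
  y=22 (R, w=20) cum 189
⇒ y* = 8

(15, 8)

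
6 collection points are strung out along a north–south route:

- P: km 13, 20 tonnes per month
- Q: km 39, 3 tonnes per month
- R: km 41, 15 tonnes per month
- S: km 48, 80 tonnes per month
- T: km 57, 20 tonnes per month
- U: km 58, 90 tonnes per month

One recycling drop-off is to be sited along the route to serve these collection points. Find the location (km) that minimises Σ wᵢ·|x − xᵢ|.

x = 48

For a sum of weighted absolute distances on a line, the optimum is the weighted median (not the mean). Total weight W = 228; half-weight = 114.
Sort by position and accumulate weight:
  km 13 (P, w=20) → cum 20
  km 39 (Q, w=3) → cum 23
  km 41 (R, w=15) → cum 38
  km 48 (S, w=80) → cum 118  ≥ 114 → median here
  km 57 (T, w=20) → cum 138
  km 58 (U, w=90) → cum 228
Optimal location: km 48.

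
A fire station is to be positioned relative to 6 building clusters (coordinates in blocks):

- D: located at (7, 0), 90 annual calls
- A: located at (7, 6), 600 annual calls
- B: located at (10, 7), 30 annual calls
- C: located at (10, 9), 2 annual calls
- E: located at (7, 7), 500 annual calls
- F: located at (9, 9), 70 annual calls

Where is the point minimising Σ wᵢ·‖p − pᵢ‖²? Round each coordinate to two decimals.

(7.18, 6.16)

The minimiser of Σwᵢ‖p−pᵢ‖² is the weighted centroid p* = (Σwᵢpᵢ)/(Σwᵢ).
Σwᵢ = 1292.
Σwᵢxᵢ = 90·7 + 600·7 + 30·10 + 2·10 + 500·7 + 70·9 = 9280.
Σwᵢyᵢ = 90·0 + 600·6 + 30·7 + 2·9 + 500·7 + 70·9 = 7958.
x* = 9280/1292 = 7.18, y* = 7958/1292 = 6.16.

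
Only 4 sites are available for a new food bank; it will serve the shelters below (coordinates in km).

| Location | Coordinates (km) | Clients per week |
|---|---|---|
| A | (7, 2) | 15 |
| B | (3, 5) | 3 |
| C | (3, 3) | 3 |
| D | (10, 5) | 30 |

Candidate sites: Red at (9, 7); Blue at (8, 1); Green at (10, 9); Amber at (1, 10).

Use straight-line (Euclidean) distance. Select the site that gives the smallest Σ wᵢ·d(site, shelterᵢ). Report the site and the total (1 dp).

Red, total 188.5 km

Total weighted distance at each candidate:
  Red (9, 7): total = 188.5
  Blue (8, 1): total = 190.7
  Green (10, 9): total = 286.1
  Amber (1, 10): total = 496.9
Minimum is at Red with total 188.5 km.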